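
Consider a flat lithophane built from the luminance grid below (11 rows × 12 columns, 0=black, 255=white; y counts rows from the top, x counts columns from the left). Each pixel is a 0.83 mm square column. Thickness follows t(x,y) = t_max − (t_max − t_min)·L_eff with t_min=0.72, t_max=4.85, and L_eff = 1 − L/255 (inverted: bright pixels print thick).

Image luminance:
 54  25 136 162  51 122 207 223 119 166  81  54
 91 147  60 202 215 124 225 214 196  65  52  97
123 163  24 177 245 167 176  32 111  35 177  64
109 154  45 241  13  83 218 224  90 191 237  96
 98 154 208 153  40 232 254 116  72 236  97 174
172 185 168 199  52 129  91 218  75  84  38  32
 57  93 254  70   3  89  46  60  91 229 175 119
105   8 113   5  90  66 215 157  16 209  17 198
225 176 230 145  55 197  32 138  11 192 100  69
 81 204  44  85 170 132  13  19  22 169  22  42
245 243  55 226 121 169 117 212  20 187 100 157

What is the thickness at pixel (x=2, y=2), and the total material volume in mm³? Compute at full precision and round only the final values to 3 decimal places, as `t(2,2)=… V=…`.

t(2,2)=1.109 V=249.237

span = t_max - t_min = 4.85 - 0.72 = 4.130
L(2,2) = 24, L_eff = 1 - 24/255 = 0.905882 (inverted)
t(2,2) = 4.85 - 4.130·0.905882 = 1.109
Σt over all 11·12 pixels = 307521/850 ≈ 361.7894118
V = pitch²·Σt = 0.83²·307521/850 = 249.237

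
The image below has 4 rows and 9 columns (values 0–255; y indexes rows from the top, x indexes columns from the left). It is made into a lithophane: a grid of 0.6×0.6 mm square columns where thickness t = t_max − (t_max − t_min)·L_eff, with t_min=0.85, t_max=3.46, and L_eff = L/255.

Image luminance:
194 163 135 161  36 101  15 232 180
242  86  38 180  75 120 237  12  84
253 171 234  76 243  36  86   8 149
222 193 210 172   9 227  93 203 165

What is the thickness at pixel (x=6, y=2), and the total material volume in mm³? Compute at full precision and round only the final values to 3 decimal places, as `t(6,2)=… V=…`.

span = t_max - t_min = 3.46 - 0.85 = 2.610
L(6,2) = 86, L_eff = 86/255 = 0.337255
t(6,2) = 3.46 - 2.610·0.337255 = 2.580
Σt over all 4·9 pixels = 620193/8500 ≈ 72.9638824
V = pitch²·Σt = 0.6²·620193/8500 = 26.267

t(6,2)=2.580 V=26.267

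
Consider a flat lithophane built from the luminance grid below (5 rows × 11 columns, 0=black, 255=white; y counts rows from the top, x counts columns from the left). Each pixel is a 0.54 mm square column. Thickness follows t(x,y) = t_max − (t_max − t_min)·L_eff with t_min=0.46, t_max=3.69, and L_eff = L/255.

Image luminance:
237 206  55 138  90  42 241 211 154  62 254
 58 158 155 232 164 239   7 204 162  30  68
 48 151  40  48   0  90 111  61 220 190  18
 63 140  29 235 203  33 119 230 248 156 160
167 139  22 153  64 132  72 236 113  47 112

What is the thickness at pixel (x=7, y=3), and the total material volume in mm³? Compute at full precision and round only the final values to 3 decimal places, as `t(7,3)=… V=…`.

span = t_max - t_min = 3.69 - 0.46 = 3.230
L(7,3) = 230, L_eff = 230/255 = 0.901961
t(7,3) = 3.69 - 3.230·0.901961 = 0.777
Σt over all 5·11 pixels = 114.068
V = pitch²·Σt = 0.54²·114.068 = 33.262

t(7,3)=0.777 V=33.262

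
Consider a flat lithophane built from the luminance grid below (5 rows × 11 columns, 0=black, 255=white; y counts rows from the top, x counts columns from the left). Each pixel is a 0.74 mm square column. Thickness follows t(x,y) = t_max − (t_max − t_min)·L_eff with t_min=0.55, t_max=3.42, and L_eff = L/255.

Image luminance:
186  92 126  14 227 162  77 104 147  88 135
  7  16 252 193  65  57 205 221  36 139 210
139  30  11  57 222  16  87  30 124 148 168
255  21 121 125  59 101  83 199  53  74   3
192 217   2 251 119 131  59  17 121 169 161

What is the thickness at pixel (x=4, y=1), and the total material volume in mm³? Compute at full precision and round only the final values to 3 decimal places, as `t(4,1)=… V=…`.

span = t_max - t_min = 3.42 - 0.55 = 2.870
L(4,1) = 65, L_eff = 65/255 = 0.254902
t(4,1) = 3.42 - 2.870·0.254902 = 2.688
Σt over all 5·11 pixels = 116.924
V = pitch²·Σt = 0.74²·116.924 = 64.028

t(4,1)=2.688 V=64.028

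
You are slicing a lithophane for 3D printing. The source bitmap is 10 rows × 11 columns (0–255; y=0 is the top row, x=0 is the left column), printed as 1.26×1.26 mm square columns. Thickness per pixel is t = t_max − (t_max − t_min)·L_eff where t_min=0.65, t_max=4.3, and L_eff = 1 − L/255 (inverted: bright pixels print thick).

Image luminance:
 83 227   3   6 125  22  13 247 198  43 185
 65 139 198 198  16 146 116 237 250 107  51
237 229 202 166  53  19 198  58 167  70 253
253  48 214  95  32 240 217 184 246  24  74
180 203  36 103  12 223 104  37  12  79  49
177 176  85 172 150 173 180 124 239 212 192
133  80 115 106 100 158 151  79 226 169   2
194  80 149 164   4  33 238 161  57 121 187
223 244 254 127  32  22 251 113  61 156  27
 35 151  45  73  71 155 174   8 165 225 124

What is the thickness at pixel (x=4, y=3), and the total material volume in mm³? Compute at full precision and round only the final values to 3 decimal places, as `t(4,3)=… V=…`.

span = t_max - t_min = 4.3 - 0.65 = 3.650
L(4,3) = 32, L_eff = 1 - 32/255 = 0.874510 (inverted)
t(4,3) = 4.3 - 3.650·0.874510 = 1.108
Σt over all 10·11 pixels = 281929/1020 ≈ 276.4009804
V = pitch²·Σt = 1.26²·281929/1020 = 438.814

t(4,3)=1.108 V=438.814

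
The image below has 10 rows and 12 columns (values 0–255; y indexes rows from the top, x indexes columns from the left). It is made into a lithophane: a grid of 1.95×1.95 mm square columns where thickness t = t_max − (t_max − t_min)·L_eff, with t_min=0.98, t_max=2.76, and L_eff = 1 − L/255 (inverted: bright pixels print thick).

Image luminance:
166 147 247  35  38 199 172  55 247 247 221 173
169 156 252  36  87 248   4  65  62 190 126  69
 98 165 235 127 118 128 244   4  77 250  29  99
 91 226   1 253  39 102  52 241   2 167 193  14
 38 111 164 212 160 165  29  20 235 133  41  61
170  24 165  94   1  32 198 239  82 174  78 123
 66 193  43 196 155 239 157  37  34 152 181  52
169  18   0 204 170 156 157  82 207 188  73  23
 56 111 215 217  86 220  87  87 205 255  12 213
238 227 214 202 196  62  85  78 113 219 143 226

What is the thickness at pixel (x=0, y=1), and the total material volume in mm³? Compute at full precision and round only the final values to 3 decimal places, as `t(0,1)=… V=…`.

t(0,1)=2.160 V=867.455

span = t_max - t_min = 2.76 - 0.98 = 1.780
L(0,1) = 169, L_eff = 1 - 169/255 = 0.337255 (inverted)
t(0,1) = 2.76 - 1.780·0.337255 = 2.160
Σt over all 10·12 pixels = 484771/2125 ≈ 228.1275294
V = pitch²·Σt = 1.95²·484771/2125 = 867.455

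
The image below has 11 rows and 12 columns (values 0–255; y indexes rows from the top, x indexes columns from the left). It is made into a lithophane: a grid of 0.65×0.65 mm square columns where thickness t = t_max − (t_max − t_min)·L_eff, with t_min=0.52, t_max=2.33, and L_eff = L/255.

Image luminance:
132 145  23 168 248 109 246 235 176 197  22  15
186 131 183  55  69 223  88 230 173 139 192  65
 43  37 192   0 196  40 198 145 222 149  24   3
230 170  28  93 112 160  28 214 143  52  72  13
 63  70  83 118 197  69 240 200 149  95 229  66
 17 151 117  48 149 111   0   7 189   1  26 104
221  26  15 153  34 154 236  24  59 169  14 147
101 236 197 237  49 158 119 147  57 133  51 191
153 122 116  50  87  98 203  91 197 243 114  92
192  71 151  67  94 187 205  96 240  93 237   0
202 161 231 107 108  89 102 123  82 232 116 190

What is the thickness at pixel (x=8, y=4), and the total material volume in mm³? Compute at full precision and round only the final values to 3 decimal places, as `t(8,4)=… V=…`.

span = t_max - t_min = 2.33 - 0.52 = 1.810
L(8,4) = 149, L_eff = 149/255 = 0.584314
t(8,4) = 2.33 - 1.810·0.584314 = 1.272
Σt over all 11·12 pixels = 1625819/8500 ≈ 191.2728235
V = pitch²·Σt = 0.65²·1625819/8500 = 80.813

t(8,4)=1.272 V=80.813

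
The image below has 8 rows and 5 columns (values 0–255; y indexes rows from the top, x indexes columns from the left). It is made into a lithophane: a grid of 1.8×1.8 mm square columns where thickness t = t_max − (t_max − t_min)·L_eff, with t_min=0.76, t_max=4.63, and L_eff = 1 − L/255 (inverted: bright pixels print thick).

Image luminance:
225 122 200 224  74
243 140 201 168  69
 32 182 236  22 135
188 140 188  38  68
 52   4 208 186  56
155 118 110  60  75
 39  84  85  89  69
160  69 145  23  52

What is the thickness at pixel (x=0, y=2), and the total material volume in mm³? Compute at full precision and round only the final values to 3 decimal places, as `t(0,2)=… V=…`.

span = t_max - t_min = 4.63 - 0.76 = 3.870
L(0,2) = 32, L_eff = 1 - 32/255 = 0.874510 (inverted)
t(0,2) = 4.63 - 3.870·0.874510 = 1.246
Σt over all 8·5 pixels = 434543/4250 ≈ 102.2454118
V = pitch²·Σt = 1.8²·434543/4250 = 331.275

t(0,2)=1.246 V=331.275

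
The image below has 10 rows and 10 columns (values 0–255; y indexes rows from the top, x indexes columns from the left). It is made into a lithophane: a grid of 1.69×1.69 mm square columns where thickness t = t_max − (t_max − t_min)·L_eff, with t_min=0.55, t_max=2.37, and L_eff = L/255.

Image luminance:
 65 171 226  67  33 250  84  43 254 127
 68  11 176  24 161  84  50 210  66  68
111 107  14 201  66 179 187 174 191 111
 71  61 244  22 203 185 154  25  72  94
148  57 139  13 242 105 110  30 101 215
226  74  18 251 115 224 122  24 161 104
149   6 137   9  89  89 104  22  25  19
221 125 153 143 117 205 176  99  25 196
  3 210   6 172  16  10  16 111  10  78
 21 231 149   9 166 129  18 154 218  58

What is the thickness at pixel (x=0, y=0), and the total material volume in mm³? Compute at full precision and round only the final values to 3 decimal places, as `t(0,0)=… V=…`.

span = t_max - t_min = 2.37 - 0.55 = 1.820
L(0,0) = 65, L_eff = 65/255 = 0.254902
t(0,0) = 2.37 - 1.820·0.254902 = 1.906
Σt over all 10·10 pixels = 2013197/12750 ≈ 157.8978039
V = pitch²·Σt = 1.69²·2013197/12750 = 450.972

t(0,0)=1.906 V=450.972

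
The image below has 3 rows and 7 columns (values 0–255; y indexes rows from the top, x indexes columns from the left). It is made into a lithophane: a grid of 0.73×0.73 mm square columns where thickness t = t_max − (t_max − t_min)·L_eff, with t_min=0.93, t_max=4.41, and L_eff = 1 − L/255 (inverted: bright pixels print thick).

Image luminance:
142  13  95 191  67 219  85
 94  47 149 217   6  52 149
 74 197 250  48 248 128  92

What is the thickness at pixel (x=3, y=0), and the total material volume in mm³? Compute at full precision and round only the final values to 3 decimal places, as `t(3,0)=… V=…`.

t(3,0)=3.537 V=29.047

span = t_max - t_min = 4.41 - 0.93 = 3.480
L(3,0) = 191, L_eff = 1 - 191/255 = 0.250980 (inverted)
t(3,0) = 4.41 - 3.480·0.250980 = 3.537
Σt over all 3·7 pixels = 463313/8500 ≈ 54.5074118
V = pitch²·Σt = 0.73²·463313/8500 = 29.047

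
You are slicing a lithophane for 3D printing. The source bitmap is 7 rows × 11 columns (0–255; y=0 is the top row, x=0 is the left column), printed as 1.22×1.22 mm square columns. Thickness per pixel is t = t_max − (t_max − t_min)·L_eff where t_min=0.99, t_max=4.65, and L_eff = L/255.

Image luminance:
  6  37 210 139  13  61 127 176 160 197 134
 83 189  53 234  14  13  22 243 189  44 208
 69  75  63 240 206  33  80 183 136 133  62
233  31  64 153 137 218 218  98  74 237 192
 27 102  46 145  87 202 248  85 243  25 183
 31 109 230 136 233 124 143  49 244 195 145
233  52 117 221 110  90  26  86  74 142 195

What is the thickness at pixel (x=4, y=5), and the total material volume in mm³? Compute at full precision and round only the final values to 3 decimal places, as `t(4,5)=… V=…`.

span = t_max - t_min = 4.65 - 0.99 = 3.660
L(4,5) = 233, L_eff = 233/255 = 0.913725
t(4,5) = 4.65 - 3.660·0.913725 = 1.306
Σt over all 7·11 pixels = 367979/1700 ≈ 216.4582353
V = pitch²·Σt = 1.22²·367979/1700 = 322.176

t(4,5)=1.306 V=322.176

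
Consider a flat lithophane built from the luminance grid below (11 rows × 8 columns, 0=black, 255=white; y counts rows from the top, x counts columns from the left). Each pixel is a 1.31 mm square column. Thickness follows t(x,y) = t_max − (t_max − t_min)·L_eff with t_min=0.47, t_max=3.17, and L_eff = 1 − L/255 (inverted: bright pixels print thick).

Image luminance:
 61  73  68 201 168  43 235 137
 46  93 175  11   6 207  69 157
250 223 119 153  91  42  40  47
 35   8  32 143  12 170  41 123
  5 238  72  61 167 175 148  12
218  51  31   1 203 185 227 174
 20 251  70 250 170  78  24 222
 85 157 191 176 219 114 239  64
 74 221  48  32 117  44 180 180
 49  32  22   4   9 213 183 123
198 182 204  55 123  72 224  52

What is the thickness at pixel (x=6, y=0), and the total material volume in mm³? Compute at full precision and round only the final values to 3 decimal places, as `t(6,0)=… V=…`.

t(6,0)=2.958 V=256.644

span = t_max - t_min = 3.17 - 0.47 = 2.700
L(6,0) = 235, L_eff = 1 - 235/255 = 0.078431 (inverted)
t(6,0) = 3.17 - 2.700·0.078431 = 2.958
Σt over all 11·8 pixels = 63559/425 ≈ 149.5505882
V = pitch²·Σt = 1.31²·63559/425 = 256.644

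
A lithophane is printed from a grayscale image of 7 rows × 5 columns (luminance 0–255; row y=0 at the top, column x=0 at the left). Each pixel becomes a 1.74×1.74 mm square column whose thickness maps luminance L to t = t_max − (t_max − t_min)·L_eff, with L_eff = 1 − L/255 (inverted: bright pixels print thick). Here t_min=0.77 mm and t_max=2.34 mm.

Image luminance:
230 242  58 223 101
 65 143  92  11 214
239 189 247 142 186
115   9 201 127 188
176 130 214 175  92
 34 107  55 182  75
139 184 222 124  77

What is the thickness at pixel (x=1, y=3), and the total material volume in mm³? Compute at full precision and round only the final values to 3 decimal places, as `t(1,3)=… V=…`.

t(1,3)=0.825 V=174.946

span = t_max - t_min = 2.34 - 0.77 = 1.570
L(1,3) = 9, L_eff = 1 - 9/255 = 0.964706 (inverted)
t(1,3) = 2.34 - 1.570·0.964706 = 0.825
Σt over all 7·5 pixels = 1473481/25500 ≈ 57.7835686
V = pitch²·Σt = 1.74²·1473481/25500 = 174.946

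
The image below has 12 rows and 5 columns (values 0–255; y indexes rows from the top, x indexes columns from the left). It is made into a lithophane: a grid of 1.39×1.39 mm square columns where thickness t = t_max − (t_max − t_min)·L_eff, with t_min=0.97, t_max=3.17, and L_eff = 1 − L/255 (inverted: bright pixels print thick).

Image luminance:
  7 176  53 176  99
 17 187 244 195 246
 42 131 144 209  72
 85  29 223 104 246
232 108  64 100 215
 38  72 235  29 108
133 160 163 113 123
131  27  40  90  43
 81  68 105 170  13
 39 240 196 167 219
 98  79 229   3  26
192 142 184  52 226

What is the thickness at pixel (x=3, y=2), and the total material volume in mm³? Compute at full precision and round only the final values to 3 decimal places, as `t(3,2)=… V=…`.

span = t_max - t_min = 3.17 - 0.97 = 2.200
L(3,2) = 209, L_eff = 1 - 209/255 = 0.180392 (inverted)
t(3,2) = 3.17 - 2.200·0.180392 = 2.773
Σt over all 12·5 pixels = 156023/1275 ≈ 122.3709804
V = pitch²·Σt = 1.39²·156023/1275 = 236.433

t(3,2)=2.773 V=236.433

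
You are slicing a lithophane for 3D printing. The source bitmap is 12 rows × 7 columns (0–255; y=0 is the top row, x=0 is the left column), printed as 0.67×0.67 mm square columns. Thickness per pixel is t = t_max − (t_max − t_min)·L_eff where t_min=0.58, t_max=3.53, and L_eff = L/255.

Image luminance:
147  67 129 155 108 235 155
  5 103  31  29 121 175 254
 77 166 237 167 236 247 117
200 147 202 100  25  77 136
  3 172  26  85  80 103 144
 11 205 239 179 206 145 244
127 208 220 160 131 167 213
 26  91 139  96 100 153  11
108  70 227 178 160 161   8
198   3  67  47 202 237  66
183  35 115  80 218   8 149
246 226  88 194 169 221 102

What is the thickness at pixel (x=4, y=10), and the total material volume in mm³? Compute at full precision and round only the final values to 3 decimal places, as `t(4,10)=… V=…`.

span = t_max - t_min = 3.53 - 0.58 = 2.950
L(4,10) = 218, L_eff = 218/255 = 0.854902
t(4,10) = 3.53 - 2.950·0.854902 = 1.008
Σt over all 12·7 pixels = 28189/170 ≈ 165.8176471
V = pitch²·Σt = 0.67²·28189/170 = 74.436

t(4,10)=1.008 V=74.436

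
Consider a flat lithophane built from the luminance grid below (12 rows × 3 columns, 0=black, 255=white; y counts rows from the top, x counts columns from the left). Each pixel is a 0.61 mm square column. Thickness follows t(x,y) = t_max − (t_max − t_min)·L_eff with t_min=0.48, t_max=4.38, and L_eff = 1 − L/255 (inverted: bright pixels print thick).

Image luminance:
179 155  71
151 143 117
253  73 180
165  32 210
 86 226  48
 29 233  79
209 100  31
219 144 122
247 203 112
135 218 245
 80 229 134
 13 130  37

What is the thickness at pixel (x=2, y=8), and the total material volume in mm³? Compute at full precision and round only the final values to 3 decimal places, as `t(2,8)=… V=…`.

span = t_max - t_min = 4.38 - 0.48 = 3.900
L(2,8) = 112, L_eff = 1 - 112/255 = 0.560784 (inverted)
t(2,8) = 4.38 - 3.900·0.560784 = 2.193
Σt over all 12·3 pixels = 40091/425 ≈ 94.3317647
V = pitch²·Σt = 0.61²·40091/425 = 35.101

t(2,8)=2.193 V=35.101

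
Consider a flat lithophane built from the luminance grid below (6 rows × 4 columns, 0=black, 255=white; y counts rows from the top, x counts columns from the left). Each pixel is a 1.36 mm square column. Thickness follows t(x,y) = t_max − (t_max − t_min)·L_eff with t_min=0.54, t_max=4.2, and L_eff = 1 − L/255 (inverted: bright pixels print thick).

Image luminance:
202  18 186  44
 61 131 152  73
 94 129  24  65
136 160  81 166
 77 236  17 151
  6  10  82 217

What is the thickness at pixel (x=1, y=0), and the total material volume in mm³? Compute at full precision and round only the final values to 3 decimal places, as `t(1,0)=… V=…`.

span = t_max - t_min = 4.2 - 0.54 = 3.660
L(1,0) = 18, L_eff = 1 - 18/255 = 0.929412 (inverted)
t(1,0) = 4.2 - 3.660·0.929412 = 0.798
Σt over all 6·4 pixels = 104339/2125 ≈ 49.1007059
V = pitch²·Σt = 1.36²·104339/2125 = 90.817

t(1,0)=0.798 V=90.817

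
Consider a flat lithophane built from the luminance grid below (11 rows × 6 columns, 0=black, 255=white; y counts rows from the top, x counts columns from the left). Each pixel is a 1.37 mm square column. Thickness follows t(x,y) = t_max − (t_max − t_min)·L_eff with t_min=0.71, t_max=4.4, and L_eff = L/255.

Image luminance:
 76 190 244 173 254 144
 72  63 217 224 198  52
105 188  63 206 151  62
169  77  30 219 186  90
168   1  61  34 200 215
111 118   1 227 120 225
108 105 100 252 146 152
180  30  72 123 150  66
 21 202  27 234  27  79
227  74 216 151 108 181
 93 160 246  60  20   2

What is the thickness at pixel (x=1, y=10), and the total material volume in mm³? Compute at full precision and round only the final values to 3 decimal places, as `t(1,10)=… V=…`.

span = t_max - t_min = 4.4 - 0.71 = 3.690
L(1,10) = 160, L_eff = 160/255 = 0.627451
t(1,10) = 4.4 - 3.690·0.627451 = 2.085
Σt over all 11·6 pixels = 708621/4250 ≈ 166.7343529
V = pitch²·Σt = 1.37²·708621/4250 = 312.944

t(1,10)=2.085 V=312.944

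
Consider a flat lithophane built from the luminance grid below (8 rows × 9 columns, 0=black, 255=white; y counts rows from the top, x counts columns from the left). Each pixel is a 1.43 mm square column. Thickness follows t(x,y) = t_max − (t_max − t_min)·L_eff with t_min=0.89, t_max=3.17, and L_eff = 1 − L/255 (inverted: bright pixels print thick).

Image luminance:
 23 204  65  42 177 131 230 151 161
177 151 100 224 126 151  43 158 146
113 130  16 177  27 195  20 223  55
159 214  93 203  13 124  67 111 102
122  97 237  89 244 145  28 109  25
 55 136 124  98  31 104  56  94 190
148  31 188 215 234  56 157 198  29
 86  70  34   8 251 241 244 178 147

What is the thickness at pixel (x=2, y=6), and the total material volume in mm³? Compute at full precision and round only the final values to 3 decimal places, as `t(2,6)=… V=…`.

t(2,6)=2.571 V=295.610

span = t_max - t_min = 3.17 - 0.89 = 2.280
L(2,6) = 188, L_eff = 1 - 188/255 = 0.262745 (inverted)
t(2,6) = 3.17 - 2.280·0.262745 = 2.571
Σt over all 8·9 pixels = 307189/2125 ≈ 144.5595294
V = pitch²·Σt = 1.43²·307189/2125 = 295.610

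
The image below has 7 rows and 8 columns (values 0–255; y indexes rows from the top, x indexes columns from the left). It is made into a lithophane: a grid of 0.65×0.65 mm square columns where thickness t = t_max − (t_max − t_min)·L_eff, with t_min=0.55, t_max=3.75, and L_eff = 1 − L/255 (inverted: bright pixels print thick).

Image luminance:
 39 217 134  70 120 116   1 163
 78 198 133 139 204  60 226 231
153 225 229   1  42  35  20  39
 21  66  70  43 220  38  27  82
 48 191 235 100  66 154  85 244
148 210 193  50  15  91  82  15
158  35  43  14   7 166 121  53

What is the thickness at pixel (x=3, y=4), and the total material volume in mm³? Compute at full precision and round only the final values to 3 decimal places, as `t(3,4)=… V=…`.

span = t_max - t_min = 3.75 - 0.55 = 3.200
L(3,4) = 100, L_eff = 1 - 100/255 = 0.607843 (inverted)
t(3,4) = 3.75 - 3.200·0.607843 = 1.805
Σt over all 7·8 pixels = 44898/425 ≈ 105.6423529
V = pitch²·Σt = 0.65²·44898/425 = 44.634

t(3,4)=1.805 V=44.634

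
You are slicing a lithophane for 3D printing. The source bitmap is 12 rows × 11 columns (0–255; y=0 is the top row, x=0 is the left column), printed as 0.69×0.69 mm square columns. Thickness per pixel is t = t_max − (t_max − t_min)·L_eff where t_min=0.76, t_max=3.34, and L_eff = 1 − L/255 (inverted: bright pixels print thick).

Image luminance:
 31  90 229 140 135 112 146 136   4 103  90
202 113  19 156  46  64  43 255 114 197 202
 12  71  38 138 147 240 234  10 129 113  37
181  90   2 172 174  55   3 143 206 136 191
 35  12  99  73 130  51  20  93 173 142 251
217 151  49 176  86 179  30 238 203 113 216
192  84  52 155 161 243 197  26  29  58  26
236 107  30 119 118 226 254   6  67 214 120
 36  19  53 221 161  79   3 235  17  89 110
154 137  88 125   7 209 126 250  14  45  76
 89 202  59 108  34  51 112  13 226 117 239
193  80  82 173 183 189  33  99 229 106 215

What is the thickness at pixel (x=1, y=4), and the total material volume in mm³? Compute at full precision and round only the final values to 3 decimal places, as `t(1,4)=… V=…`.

span = t_max - t_min = 3.34 - 0.76 = 2.580
L(1,4) = 12, L_eff = 1 - 12/255 = 0.952941 (inverted)
t(1,4) = 3.34 - 2.580·0.952941 = 0.881
Σt over all 12·11 pixels = 550558/2125 ≈ 259.0861176
V = pitch²·Σt = 0.69²·550558/2125 = 123.351

t(1,4)=0.881 V=123.351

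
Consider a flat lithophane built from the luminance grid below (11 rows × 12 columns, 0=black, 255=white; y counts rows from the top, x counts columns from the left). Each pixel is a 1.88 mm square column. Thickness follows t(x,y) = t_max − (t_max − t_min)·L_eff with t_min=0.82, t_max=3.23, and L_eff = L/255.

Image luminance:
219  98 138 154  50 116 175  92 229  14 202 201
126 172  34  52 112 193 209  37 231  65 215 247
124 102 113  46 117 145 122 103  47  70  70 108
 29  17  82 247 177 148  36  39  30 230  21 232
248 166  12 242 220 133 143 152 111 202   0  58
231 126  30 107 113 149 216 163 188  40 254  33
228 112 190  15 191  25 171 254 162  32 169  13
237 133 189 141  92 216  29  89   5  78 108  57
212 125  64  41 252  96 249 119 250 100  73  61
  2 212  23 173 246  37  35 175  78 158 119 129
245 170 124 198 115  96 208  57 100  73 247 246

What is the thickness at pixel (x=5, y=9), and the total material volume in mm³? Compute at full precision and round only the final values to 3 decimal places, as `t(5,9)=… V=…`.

t(5,9)=2.880 V=938.499

span = t_max - t_min = 3.23 - 0.82 = 2.410
L(5,9) = 37, L_eff = 37/255 = 0.145098
t(5,9) = 3.23 - 2.410·0.145098 = 2.880
Σt over all 11·12 pixels = 398299/1500 ≈ 265.5326667
V = pitch²·Σt = 1.88²·398299/1500 = 938.499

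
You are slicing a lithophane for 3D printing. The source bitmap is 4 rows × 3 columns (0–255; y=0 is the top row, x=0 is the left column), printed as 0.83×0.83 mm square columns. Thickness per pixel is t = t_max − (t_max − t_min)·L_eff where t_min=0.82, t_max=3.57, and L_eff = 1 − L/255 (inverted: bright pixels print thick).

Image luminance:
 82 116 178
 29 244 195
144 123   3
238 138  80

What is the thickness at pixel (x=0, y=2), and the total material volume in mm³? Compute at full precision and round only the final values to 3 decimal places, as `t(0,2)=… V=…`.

t(0,2)=2.373 V=18.443

span = t_max - t_min = 3.57 - 0.82 = 2.750
L(0,2) = 144, L_eff = 1 - 144/255 = 0.435294 (inverted)
t(0,2) = 3.57 - 2.750·0.435294 = 2.373
Σt over all 4·3 pixels = 68267/2550 ≈ 26.7713725
V = pitch²·Σt = 0.83²·68267/2550 = 18.443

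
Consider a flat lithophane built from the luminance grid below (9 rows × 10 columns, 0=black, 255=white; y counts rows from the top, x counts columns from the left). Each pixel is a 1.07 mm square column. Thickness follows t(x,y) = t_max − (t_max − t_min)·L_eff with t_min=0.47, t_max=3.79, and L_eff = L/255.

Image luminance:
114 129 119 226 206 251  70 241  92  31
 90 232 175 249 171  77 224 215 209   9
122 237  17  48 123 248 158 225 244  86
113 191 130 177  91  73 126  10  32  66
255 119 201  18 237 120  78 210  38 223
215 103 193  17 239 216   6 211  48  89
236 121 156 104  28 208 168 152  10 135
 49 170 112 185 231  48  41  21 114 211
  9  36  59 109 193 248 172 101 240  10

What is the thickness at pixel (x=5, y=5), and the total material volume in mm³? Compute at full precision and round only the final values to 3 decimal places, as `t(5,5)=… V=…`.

t(5,5)=0.978 V=209.267

span = t_max - t_min = 3.79 - 0.47 = 3.320
L(5,5) = 216, L_eff = 216/255 = 0.847059
t(5,5) = 3.79 - 3.320·0.847059 = 0.978
Σt over all 9·10 pixels = 466093/2550 ≈ 182.7815686
V = pitch²·Σt = 1.07²·466093/2550 = 209.267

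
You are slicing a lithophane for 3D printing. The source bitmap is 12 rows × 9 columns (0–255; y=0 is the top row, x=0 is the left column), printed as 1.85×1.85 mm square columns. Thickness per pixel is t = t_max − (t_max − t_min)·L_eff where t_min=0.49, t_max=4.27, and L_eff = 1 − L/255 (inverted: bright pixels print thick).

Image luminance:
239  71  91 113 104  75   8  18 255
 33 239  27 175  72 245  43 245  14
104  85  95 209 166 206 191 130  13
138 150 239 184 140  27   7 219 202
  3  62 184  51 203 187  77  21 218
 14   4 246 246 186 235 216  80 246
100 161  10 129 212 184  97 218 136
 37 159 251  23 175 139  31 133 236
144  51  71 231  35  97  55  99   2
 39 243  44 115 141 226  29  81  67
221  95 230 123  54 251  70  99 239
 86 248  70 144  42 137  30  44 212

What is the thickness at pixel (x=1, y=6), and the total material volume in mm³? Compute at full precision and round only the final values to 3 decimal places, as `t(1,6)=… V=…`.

span = t_max - t_min = 4.27 - 0.49 = 3.780
L(1,6) = 161, L_eff = 1 - 161/255 = 0.368627 (inverted)
t(1,6) = 4.27 - 3.780·0.368627 = 2.877
Σt over all 12·9 pixels = 1084671/4250 ≈ 255.2167059
V = pitch²·Σt = 1.85²·1084671/4250 = 873.479

t(1,6)=2.877 V=873.479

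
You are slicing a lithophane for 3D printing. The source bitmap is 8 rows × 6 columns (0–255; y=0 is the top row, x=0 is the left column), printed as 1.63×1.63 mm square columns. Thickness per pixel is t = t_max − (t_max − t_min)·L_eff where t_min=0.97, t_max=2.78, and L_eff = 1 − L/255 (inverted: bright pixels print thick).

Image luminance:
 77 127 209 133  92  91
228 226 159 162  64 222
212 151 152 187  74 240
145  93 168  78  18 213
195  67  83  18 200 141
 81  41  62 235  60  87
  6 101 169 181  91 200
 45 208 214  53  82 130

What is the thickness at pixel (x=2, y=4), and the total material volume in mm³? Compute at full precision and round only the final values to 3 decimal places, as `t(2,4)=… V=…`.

t(2,4)=1.559 V=241.969

span = t_max - t_min = 2.78 - 0.97 = 1.810
L(2,4) = 83, L_eff = 1 - 83/255 = 0.674510 (inverted)
t(2,4) = 2.78 - 1.810·0.674510 = 1.559
Σt over all 8·6 pixels = 2322331/25500 ≈ 91.0718039
V = pitch²·Σt = 1.63²·2322331/25500 = 241.969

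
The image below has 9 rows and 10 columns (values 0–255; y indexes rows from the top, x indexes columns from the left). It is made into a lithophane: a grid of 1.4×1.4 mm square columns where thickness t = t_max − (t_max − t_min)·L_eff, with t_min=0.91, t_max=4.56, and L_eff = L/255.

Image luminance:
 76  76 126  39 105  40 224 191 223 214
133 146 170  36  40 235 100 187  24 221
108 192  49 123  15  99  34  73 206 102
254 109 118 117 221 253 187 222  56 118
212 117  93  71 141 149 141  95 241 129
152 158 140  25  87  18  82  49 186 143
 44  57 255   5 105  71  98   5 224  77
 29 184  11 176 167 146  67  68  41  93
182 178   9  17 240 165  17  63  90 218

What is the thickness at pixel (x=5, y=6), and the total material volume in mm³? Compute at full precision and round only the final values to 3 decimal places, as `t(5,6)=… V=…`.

span = t_max - t_min = 4.56 - 0.91 = 3.650
L(5,6) = 71, L_eff = 71/255 = 0.278431
t(5,6) = 4.56 - 3.650·0.278431 = 3.544
Σt over all 9·10 pixels = 1305151/5100 ≈ 255.9119608
V = pitch²·Σt = 1.4²·1305151/5100 = 501.587

t(5,6)=3.544 V=501.587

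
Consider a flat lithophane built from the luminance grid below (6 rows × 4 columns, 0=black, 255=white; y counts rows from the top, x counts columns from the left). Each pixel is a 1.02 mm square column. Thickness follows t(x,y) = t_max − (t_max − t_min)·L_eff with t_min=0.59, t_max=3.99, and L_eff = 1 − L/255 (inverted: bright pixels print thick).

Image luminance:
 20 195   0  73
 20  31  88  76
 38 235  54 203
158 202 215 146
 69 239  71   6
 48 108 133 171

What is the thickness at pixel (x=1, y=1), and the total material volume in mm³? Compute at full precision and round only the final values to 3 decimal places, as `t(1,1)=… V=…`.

t(1,1)=1.003 V=50.785

span = t_max - t_min = 3.99 - 0.59 = 3.400
L(1,1) = 31, L_eff = 1 - 31/255 = 0.878431 (inverted)
t(1,1) = 3.99 - 3.400·0.878431 = 1.003
Σt over all 6·4 pixels = 3661/75 ≈ 48.8133333
V = pitch²·Σt = 1.02²·3661/75 = 50.785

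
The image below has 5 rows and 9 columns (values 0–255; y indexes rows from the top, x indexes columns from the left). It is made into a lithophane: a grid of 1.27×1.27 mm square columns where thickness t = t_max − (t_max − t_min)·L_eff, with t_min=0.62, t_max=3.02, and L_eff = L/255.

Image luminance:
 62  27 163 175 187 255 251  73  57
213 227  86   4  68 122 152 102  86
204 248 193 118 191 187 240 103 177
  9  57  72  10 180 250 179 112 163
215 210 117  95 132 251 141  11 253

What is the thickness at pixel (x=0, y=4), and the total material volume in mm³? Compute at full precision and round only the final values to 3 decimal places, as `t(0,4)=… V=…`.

t(0,4)=0.996 V=121.615

span = t_max - t_min = 3.02 - 0.62 = 2.400
L(0,4) = 215, L_eff = 215/255 = 0.843137
t(0,4) = 3.02 - 2.400·0.843137 = 0.996
Σt over all 5·9 pixels = 64091/850 ≈ 75.4011765
V = pitch²·Σt = 1.27²·64091/850 = 121.615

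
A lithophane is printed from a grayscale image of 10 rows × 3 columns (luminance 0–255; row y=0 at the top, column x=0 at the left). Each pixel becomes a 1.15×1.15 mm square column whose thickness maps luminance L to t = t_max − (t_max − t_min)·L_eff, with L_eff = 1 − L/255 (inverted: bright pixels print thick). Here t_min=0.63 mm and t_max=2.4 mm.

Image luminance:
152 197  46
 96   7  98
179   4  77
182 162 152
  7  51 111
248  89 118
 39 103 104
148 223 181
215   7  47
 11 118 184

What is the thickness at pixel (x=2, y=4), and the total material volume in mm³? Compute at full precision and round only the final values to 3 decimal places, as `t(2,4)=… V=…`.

span = t_max - t_min = 2.4 - 0.63 = 1.770
L(2,4) = 111, L_eff = 1 - 111/255 = 0.564706 (inverted)
t(2,4) = 2.4 - 1.770·0.564706 = 1.400
Σt over all 10·3 pixels = 179327/4250 ≈ 42.1945882
V = pitch²·Σt = 1.15²·179327/4250 = 55.802

t(2,4)=1.400 V=55.802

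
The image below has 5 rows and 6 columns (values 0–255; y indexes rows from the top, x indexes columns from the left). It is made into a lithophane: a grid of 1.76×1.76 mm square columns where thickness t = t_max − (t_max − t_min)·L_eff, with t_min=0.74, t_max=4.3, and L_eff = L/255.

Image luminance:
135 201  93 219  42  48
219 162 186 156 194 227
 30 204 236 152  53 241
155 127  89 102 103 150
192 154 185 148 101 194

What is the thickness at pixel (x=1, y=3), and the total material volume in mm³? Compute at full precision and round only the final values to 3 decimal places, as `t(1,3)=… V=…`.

t(1,3)=2.527 V=205.075

span = t_max - t_min = 4.3 - 0.74 = 3.560
L(1,3) = 127, L_eff = 127/255 = 0.498039
t(1,3) = 4.3 - 3.560·0.498039 = 2.527
Σt over all 5·6 pixels = 422053/6375 ≈ 66.2043922
V = pitch²·Σt = 1.76²·422053/6375 = 205.075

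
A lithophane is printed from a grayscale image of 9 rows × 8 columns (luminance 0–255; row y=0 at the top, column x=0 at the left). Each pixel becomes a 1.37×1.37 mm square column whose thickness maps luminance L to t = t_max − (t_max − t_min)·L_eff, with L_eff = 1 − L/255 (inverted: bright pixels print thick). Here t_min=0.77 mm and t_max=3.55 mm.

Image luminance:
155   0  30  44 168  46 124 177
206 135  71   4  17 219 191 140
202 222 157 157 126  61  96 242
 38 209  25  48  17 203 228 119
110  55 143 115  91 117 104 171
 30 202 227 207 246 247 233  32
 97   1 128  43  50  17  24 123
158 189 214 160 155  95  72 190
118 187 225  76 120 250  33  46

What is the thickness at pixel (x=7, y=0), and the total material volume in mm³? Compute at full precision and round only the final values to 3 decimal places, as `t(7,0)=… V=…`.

span = t_max - t_min = 3.55 - 0.77 = 2.780
L(7,0) = 177, L_eff = 1 - 177/255 = 0.305882 (inverted)
t(7,0) = 3.55 - 2.780·0.305882 = 2.700
Σt over all 9·8 pixels = 977401/6375 ≈ 153.3178039
V = pitch²·Σt = 1.37²·977401/6375 = 287.762

t(7,0)=2.700 V=287.762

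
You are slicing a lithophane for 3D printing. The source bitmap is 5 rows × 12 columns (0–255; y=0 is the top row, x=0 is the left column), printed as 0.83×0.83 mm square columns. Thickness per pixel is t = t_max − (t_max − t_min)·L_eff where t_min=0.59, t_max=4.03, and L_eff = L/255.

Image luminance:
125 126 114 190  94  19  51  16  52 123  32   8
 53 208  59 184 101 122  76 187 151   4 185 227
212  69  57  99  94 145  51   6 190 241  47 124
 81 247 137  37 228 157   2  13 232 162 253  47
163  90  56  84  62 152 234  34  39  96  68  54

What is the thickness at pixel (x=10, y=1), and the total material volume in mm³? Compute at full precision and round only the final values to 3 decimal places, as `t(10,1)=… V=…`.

t(10,1)=1.534 V=105.518

span = t_max - t_min = 4.03 - 0.59 = 3.440
L(10,1) = 185, L_eff = 185/255 = 0.725490
t(10,1) = 4.03 - 3.440·0.725490 = 1.534
Σt over all 5·12 pixels = 65097/425 ≈ 153.1694118
V = pitch²·Σt = 0.83²·65097/425 = 105.518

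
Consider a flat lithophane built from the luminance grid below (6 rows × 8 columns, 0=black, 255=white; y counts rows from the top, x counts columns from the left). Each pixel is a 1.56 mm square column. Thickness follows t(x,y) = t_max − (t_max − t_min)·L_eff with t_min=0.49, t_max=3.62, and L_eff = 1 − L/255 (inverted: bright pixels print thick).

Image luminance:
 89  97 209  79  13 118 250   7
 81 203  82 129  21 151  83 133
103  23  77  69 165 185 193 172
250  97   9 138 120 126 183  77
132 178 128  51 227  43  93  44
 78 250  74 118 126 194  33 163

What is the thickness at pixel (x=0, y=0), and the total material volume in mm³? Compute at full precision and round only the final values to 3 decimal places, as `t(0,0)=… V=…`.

span = t_max - t_min = 3.62 - 0.49 = 3.130
L(0,0) = 89, L_eff = 1 - 89/255 = 0.650980 (inverted)
t(0,0) = 3.62 - 3.130·0.650980 = 1.582
Σt over all 6·8 pixels = 197716/2125 ≈ 93.0428235
V = pitch²·Σt = 1.56²·197716/2125 = 226.429

t(0,0)=1.582 V=226.429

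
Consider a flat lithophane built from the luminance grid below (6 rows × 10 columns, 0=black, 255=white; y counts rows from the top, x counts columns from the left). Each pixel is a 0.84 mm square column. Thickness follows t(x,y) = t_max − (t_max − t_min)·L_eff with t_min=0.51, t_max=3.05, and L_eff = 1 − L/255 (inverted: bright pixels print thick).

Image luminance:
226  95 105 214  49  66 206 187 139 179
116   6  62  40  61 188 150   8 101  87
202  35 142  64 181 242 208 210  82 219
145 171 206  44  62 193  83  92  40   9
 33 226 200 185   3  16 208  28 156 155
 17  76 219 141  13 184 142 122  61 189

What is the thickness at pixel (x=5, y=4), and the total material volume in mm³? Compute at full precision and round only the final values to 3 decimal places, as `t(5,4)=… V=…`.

span = t_max - t_min = 3.05 - 0.51 = 2.540
L(5,4) = 16, L_eff = 1 - 16/255 = 0.937255 (inverted)
t(5,4) = 3.05 - 2.540·0.937255 = 0.669
Σt over all 6·10 pixels = 1315853/12750 ≈ 103.2041569
V = pitch²·Σt = 0.84²·1315853/12750 = 72.821

t(5,4)=0.669 V=72.821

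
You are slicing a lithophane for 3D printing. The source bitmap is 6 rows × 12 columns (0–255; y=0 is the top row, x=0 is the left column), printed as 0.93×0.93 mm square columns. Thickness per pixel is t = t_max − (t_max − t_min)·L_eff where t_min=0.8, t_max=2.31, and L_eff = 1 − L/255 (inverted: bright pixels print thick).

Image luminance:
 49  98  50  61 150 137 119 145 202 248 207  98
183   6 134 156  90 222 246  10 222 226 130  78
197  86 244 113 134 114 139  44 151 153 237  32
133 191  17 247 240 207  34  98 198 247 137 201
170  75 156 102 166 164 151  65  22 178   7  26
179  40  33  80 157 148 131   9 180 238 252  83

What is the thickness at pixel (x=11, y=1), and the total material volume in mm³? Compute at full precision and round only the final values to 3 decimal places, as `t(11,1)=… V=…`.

t(11,1)=1.262 V=99.359

span = t_max - t_min = 2.31 - 0.8 = 1.510
L(11,1) = 78, L_eff = 1 - 78/255 = 0.694118 (inverted)
t(11,1) = 2.31 - 1.510·0.694118 = 1.262
Σt over all 6·12 pixels = 172319/1500 ≈ 114.8793333
V = pitch²·Σt = 0.93²·172319/1500 = 99.359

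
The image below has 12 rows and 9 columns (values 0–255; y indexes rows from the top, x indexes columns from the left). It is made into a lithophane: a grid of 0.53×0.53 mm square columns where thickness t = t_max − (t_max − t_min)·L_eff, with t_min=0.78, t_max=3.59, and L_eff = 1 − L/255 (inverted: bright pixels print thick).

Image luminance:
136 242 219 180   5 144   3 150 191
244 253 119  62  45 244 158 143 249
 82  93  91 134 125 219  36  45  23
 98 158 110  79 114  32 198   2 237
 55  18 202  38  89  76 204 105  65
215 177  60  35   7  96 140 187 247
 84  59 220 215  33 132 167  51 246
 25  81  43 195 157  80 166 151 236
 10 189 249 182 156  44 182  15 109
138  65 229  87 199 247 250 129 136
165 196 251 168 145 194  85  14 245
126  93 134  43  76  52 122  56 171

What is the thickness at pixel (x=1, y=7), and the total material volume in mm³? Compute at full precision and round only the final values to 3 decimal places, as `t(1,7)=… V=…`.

span = t_max - t_min = 3.59 - 0.78 = 2.810
L(1,7) = 81, L_eff = 1 - 81/255 = 0.682353 (inverted)
t(1,7) = 3.59 - 2.810·0.682353 = 1.673
Σt over all 12·9 pixels = 1518563/6375 ≈ 238.2059608
V = pitch²·Σt = 0.53²·1518563/6375 = 66.912

t(1,7)=1.673 V=66.912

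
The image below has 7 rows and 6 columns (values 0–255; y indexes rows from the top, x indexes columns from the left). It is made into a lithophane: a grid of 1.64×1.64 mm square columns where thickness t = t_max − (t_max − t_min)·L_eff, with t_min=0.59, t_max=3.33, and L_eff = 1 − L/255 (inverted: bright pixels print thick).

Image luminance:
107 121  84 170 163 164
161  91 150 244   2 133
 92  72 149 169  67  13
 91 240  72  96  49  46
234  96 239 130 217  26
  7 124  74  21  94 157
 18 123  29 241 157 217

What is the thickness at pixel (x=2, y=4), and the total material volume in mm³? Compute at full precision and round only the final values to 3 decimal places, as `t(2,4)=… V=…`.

span = t_max - t_min = 3.33 - 0.59 = 2.740
L(2,4) = 239, L_eff = 1 - 239/255 = 0.062745 (inverted)
t(2,4) = 3.33 - 2.740·0.062745 = 3.158
Σt over all 7·6 pixels = 66273/850 ≈ 77.9682353
V = pitch²·Σt = 1.64²·66273/850 = 209.703

t(2,4)=3.158 V=209.703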